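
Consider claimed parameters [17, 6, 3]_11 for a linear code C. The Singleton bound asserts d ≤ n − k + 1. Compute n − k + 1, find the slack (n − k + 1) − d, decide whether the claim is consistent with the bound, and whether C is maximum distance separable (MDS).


Singleton RHS = n − k + 1 = 12, slack = 9, bound satisfied, not MDS.

Singleton bound: d ≤ n − k + 1.
Here n = 17, k = 6, so n − k + 1 = 12.
Given d = 3, check d ≤ 12: YES.
Slack = (n − k + 1) − d = 9.
The code is NOT MDS (slack = 9 > 0).
Description: the claimed parameters are [17, 6, 3]_11; such a code would be non-MDS.


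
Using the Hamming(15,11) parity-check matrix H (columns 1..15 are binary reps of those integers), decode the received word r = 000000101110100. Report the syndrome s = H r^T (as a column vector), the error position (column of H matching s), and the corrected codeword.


s = (0, 0, 1, 0)^T, error position = 2, corrected codeword c = 010000101110100

Compute s = H r^T mod 2 one row at a time:
  s_1 = 0 + 1 + 1 + 1 + 0 + 1 + 0 + 0 = 4 ≡ 0 (mod 2).
  s_2 = 0 + 0 + 0 + 1 + 0 + 1 + 0 + 0 = 2 ≡ 0 (mod 2).
  s_3 = 0 + 0 + 0 + 1 + 1 + 1 + 0 + 0 = 3 ≡ 1 (mod 2).
  s_4 = 0 + 0 + 0 + 1 + 1 + 1 + 1 + 0 = 4 ≡ 0 (mod 2).
s = (0, 0, 1, 0)^T — this equals column 2 of H (binary 0010), so error is at position 2.
Correct: flip bit 2 of r = 000000101110100 to get c = 010000101110100.


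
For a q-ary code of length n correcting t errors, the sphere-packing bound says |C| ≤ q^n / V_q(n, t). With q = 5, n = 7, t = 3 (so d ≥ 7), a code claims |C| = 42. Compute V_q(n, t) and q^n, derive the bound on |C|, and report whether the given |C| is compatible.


V_q(n, t) = 2605, q^n = 78125, Hamming bound = 29, |C| = 42 > bound (violated).

Step 1: Compute V_q(n, t) = Σ_{j=0}^3 C(n, j) (q−1)^j.
  j = 0: C(7,0)·(4)^0 = 1·1 = 1.
  j = 1: C(7,1)·(4)^1 = 7·4 = 28.
  j = 2: C(7,2)·(4)^2 = 21·16 = 336.
  j = 3: C(7,3)·(4)^3 = 35·64 = 2240.
  V_q(n, t) = 1 + 28 + 336 + 2240 = 2605.
Step 2: q^n = 5^7 = 78125.
Step 3: Hamming bound ⌊q^n / V_q(n,t)⌋ = ⌊78125/2605⌋ = 29.
Step 4: Compare |C| = 42 to 29: violated.
The claimed |C| lies above the Hamming bound, so no 5-ary code of length 7 with d ≥ 7 can have 42 codewords.


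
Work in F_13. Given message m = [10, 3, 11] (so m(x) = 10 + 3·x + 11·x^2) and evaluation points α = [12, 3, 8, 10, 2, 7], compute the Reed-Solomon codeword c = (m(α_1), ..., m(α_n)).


c = [5, 1, 10, 9, 8, 11]

Message polynomial: m(x) = 10 + 3·x + 11·x^2 (mod 13).
For each evaluation point α_i, compute m(α_i) mod 13:
  α_1 = 12: Horner steps 11 → 5 → 5, so m(12) = 5.
  α_2 = 3: Horner steps 11 → 10 → 1, so m(3) = 1.
  α_3 = 8: Horner steps 11 → 0 → 10, so m(8) = 10.
  α_4 = 10: Horner steps 11 → 9 → 9, so m(10) = 9.
  α_5 = 2: Horner steps 11 → 12 → 8, so m(2) = 8.
  α_6 = 7: Horner steps 11 → 2 → 11, so m(7) = 11.
Codeword c = [5, 1, 10, 9, 8, 11] ∈ F_13^6.


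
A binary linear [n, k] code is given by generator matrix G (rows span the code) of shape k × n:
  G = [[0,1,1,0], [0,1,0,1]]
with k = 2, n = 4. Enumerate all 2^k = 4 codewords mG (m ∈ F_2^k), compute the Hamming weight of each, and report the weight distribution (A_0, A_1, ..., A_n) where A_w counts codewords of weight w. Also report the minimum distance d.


Weight distribution: A_0 = 1, A_2 = 3. Minimum distance d = 2.

Enumerate all 2^2 = 4 messages m ∈ F_2^2.
For each, compute codeword c = mG in F_2^4, then tally its weight.
  m = 00 → c = 0000, weight = 0.
  m = 10 → c = 0110, weight = 2.
  m = 01 → c = 0101, weight = 2.
  m = 11 → c = 0011, weight = 2.
Tally weights:
  weight 0: 1 codewords.
  weight 2: 3 codewords.
Minimum distance d = smallest w > 0 with A_w > 0 = 2.
Sanity: Σ A_w = 4 = 2^2 = 4 ✓.


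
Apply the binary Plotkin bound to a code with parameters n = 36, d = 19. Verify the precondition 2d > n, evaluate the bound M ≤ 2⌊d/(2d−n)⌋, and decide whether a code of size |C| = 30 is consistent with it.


Plotkin bound M ≤ 18; given |C| = 30 > bound (violated).

Check applicability: 2d = 38, n = 36.
2d − n = 2 > 0, so Plotkin applies.
Compute d/(2d−n) = 19/2 ≈ 9.5000.
⌊d/(2d−n)⌋ = 9.
Plotkin bound: M ≤ 2·9 = 18.
Given |C| = 30, check: VIOLATED.
This |C| is above the Plotkin bound, so no binary code with n = 36, d = 19 and 30 codewords exists.


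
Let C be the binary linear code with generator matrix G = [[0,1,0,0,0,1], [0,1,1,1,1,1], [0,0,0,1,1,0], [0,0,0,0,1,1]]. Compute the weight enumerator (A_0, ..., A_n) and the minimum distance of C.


Weight distribution: A_0 = 1, A_1 = 1, A_2 = 6, A_3 = 6, A_4 = 1, A_5 = 1. Minimum distance d = 1.

Enumerate all 2^4 = 16 messages m ∈ F_2^4.
For each, compute codeword c = mG in F_2^6, then tally its weight.
  m = 0000 → c = 000000, weight = 0.
  m = 1000 → c = 010001, weight = 2.
  m = 0100 → c = 011111, weight = 5.
  m = 1100 → c = 001110, weight = 3.
  m = 0010 → c = 000110, weight = 2.
  m = 1010 → c = 010111, weight = 4.
  m = 0110 → c = 011001, weight = 3.
  m = 1110 → c = 001000, weight = 1.
  m = 0001 → c = 000011, weight = 2.
  m = 1001 → c = 010010, weight = 2.
  m = 0101 → c = 011100, weight = 3.
  m = 1101 → c = 001101, weight = 3.
  m = 0011 → c = 000101, weight = 2.
  m = 1011 → c = 010100, weight = 2.
  m = 0111 → c = 011010, weight = 3.
  m = 1111 → c = 001011, weight = 3.
Tally weights:
  weight 0: 1 codewords.
  weight 1: 1 codewords.
  weight 2: 6 codewords.
  weight 3: 6 codewords.
  weight 4: 1 codewords.
  weight 5: 1 codewords.
Minimum distance d = smallest w > 0 with A_w > 0 = 1.
Sanity: Σ A_w = 16 = 2^4 = 16 ✓.


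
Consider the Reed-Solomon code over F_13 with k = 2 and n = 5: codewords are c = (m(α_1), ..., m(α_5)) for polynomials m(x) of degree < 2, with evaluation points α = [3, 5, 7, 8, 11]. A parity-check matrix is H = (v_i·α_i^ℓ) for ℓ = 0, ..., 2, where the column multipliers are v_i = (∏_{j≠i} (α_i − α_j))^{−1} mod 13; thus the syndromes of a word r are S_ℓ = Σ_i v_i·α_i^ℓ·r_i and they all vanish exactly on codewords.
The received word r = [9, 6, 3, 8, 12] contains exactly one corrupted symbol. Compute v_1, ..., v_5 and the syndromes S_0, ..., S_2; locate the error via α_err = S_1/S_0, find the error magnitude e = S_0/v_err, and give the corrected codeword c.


S = (7, 12, 2), error at position 5, error magnitude e = 2, c = [9, 6, 3, 8, 10].

Step 1: column multipliers v_i = (∏_{j≠i}(α_i − α_j))^{−1} mod 13.
  i = 1 (α = 3): (3−5)(3−7)(3−8)(3−11) = (−2)·(−4)·(−5)·(−8) = 320 ≡ 8, so v_1 = 8^{−1} = 5 (mod 13).
  i = 2 (α = 5): (5−3)(5−7)(5−8)(5−11) = 2·(−2)·(−3)·(−6) = −72 ≡ 6, so v_2 = 6^{−1} = 11 (mod 13).
  i = 3 (α = 7): (7−3)(7−5)(7−8)(7−11) = 4·2·(−1)·(−4) = 32 ≡ 6, so v_3 = 6^{−1} = 11 (mod 13).
  i = 4 (α = 8): (8−3)(8−5)(8−7)(8−11) = 5·3·1·(−3) = −45 ≡ 7, so v_4 = 7^{−1} = 2 (mod 13).
  i = 5 (α = 11): (11−3)(11−5)(11−7)(11−8) = 8·6·4·3 = 576 ≡ 4, so v_5 = 4^{−1} = 10 (mod 13).
  v = [5, 11, 11, 2, 10].
Step 2: syndromes of r = [9, 6, 3, 8, 12] (all sums mod 13).
  S_0 = Σ v_i r_i = 5·9 + 11·6 + 11·3 + 2·8 + 10·12 = 280 ≡ 7.
  S_1 = Σ v_i α_i r_i = 5·3·9 + 11·5·6 + 11·7·3 + 2·8·8 + 10·11·12 = 2144 ≡ 12.
  α_i^2 mod 13 = [9, 12, 10, 12, 4].
  S_2 = Σ v_i α_i^2 r_i = 5·9·9 + 11·12·6 + 11·10·3 + 2·12·8 + 10·4·12 = 2199 ≡ 2.
  S = (7, 12, 2) ≠ 0, so r is not a codeword (an error is present).
Step 3: locate the error. For a single error e at position i, S_ℓ = v_i·e·α_i^ℓ, so α_err = S_1/S_0.
  S_0^{−1} = 7^{−1} = 2 (mod 13), so α_err = 12·2 = 24 ≡ 11 = α_5. Error position i = 5.
  Consistency check: S_2/S_1 = 2·12 = 24 ≡ 11 = α_err ✓ (single-error assumption holds).
Step 4: error magnitude e = S_0/v_5 = S_0·∏_{j≠5}(α_5 − α_j) = 7·4 = 28 ≡ 2 (mod 13).
Step 5: correct position 5: c_5 = r_5 − e = 12 − 2 ≡ 10 (mod 13). Hence c = [9, 6, 3, 8, 10].
  Check: interpolating c through the α_i gives m(x) = 7 + 5·x (degree < 2) with m(α_i) = c_i for every i, so c is indeed a codeword.


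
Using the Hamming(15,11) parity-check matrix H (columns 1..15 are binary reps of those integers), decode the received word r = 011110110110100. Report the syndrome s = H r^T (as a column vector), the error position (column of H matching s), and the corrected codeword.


s = (0, 0, 1, 1)^T, error position = 3, corrected codeword c = 010110110110100

Compute s = H r^T mod 2 one row at a time:
  s_1 = 1 + 0 + 1 + 1 + 0 + 1 + 0 + 0 = 4 ≡ 0 (mod 2).
  s_2 = 1 + 1 + 0 + 1 + 0 + 1 + 0 + 0 = 4 ≡ 0 (mod 2).
  s_3 = 1 + 1 + 0 + 1 + 1 + 1 + 0 + 0 = 5 ≡ 1 (mod 2).
  s_4 = 0 + 1 + 1 + 1 + 0 + 1 + 1 + 0 = 5 ≡ 1 (mod 2).
s = (0, 0, 1, 1)^T — this equals column 3 of H (binary 0011), so error is at position 3.
Correct: flip bit 3 of r = 011110110110100 to get c = 010110110110100.


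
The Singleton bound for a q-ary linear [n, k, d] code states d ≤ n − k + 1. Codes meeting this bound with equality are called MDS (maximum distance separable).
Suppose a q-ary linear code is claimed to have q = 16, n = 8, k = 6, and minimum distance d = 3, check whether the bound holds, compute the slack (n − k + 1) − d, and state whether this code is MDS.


Singleton RHS = n − k + 1 = 3, slack = 0, bound satisfied, MDS.

Singleton bound: d ≤ n − k + 1.
Here n = 8, k = 6, so n − k + 1 = 3.
Given d = 3, check d ≤ 3: YES.
Slack = (n − k + 1) − d = 0.
The code is MDS (slack = 0).
Description: the claimed parameters are [8, 6, 3]_16; such a code would be MDS (meets Singleton bound).


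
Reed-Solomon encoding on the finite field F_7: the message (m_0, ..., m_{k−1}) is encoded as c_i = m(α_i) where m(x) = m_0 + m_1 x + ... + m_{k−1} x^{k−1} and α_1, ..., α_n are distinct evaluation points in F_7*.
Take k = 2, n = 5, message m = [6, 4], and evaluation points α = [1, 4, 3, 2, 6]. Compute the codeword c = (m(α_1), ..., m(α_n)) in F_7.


c = [3, 1, 4, 0, 2]

Message polynomial: m(x) = 6 + 4·x (mod 7).
For each evaluation point α_i, compute m(α_i) mod 7:
  α_1 = 1: Horner steps 4 → 3, so m(1) = 3.
  α_2 = 4: Horner steps 4 → 1, so m(4) = 1.
  α_3 = 3: Horner steps 4 → 4, so m(3) = 4.
  α_4 = 2: Horner steps 4 → 0, so m(2) = 0.
  α_5 = 6: Horner steps 4 → 2, so m(6) = 2.
Codeword c = [3, 1, 4, 0, 2] ∈ F_7^5.


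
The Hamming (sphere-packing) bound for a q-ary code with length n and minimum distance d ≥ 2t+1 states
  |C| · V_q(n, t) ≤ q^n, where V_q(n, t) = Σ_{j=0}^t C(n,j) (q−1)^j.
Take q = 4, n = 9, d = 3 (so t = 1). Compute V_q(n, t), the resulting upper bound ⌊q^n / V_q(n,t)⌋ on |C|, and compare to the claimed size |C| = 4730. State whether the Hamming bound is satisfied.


V_q(n, t) = 28, q^n = 262144, Hamming bound = 9362, |C| = 4730 ≤ bound (satisfied).

Step 1: Compute V_q(n, t) = Σ_{j=0}^1 C(n, j) (q−1)^j.
  j = 0: C(9,0)·(3)^0 = 1·1 = 1.
  j = 1: C(9,1)·(3)^1 = 9·3 = 27.
  V_q(n, t) = 1 + 27 = 28.
Step 2: q^n = 4^9 = 262144.
Step 3: Hamming bound ⌊q^n / V_q(n,t)⌋ = ⌊262144/28⌋ = 9362.
Step 4: Compare |C| = 4730 to 9362: satisfied.
The claimed |C| lies below the Hamming bound.


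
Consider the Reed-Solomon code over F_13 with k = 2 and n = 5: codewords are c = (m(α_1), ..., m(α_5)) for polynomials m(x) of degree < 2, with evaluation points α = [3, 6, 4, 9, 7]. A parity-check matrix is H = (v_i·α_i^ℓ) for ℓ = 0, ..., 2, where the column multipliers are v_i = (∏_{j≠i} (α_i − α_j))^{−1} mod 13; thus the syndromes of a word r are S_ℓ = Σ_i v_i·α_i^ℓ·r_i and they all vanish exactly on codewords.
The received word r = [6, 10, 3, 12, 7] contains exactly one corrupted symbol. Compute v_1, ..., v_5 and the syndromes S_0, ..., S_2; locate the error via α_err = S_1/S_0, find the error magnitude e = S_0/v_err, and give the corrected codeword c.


S = (1, 9, 3), error at position 4, error magnitude e = 11, c = [6, 10, 3, 1, 7].

Step 1: column multipliers v_i = (∏_{j≠i}(α_i − α_j))^{−1} mod 13.
  i = 1 (α = 3): (3−6)(3−4)(3−9)(3−7) = (−3)·(−1)·(−6)·(−4) = 72 ≡ 7, so v_1 = 7^{−1} = 2 (mod 13).
  i = 2 (α = 6): (6−3)(6−4)(6−9)(6−7) = 3·2·(−3)·(−1) = 18 ≡ 5, so v_2 = 5^{−1} = 8 (mod 13).
  i = 3 (α = 4): (4−3)(4−6)(4−9)(4−7) = 1·(−2)·(−5)·(−3) = −30 ≡ 9, so v_3 = 9^{−1} = 3 (mod 13).
  i = 4 (α = 9): (9−3)(9−6)(9−4)(9−7) = 6·3·5·2 = 180 ≡ 11, so v_4 = 11^{−1} = 6 (mod 13).
  i = 5 (α = 7): (7−3)(7−6)(7−4)(7−9) = 4·1·3·(−2) = −24 ≡ 2, so v_5 = 2^{−1} = 7 (mod 13).
  v = [2, 8, 3, 6, 7].
Step 2: syndromes of r = [6, 10, 3, 12, 7] (all sums mod 13).
  S_0 = Σ v_i r_i = 2·6 + 8·10 + 3·3 + 6·12 + 7·7 = 222 ≡ 1.
  S_1 = Σ v_i α_i r_i = 2·3·6 + 8·6·10 + 3·4·3 + 6·9·12 + 7·7·7 = 1543 ≡ 9.
  α_i^2 mod 13 = [9, 10, 3, 3, 10].
  S_2 = Σ v_i α_i^2 r_i = 2·9·6 + 8·10·10 + 3·3·3 + 6·3·12 + 7·10·7 = 1641 ≡ 3.
  S = (1, 9, 3) ≠ 0, so r is not a codeword (an error is present).
Step 3: locate the error. For a single error e at position i, S_ℓ = v_i·e·α_i^ℓ, so α_err = S_1/S_0.
  S_0^{−1} = 1^{−1} = 1 (mod 13), so α_err = 9·1 = 9 ≡ 9 = α_4. Error position i = 4.
  Consistency check: S_2/S_1 = 3·3 = 9 ≡ 9 = α_err ✓ (single-error assumption holds).
Step 4: error magnitude e = S_0/v_4 = S_0·∏_{j≠4}(α_4 − α_j) = 1·11 = 11 ≡ 11 (mod 13).
Step 5: correct position 4: c_4 = r_4 − e = 12 − 11 ≡ 1 (mod 13). Hence c = [6, 10, 3, 1, 7].
  Check: interpolating c through the α_i gives m(x) = 2 + 10·x (degree < 2) with m(α_i) = c_i for every i, so c is indeed a codeword.


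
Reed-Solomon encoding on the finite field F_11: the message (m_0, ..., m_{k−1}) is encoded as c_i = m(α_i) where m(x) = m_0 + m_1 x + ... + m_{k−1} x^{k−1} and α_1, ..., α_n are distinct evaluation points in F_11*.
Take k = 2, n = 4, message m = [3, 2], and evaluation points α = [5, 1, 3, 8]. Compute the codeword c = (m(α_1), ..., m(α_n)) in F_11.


c = [2, 5, 9, 8]

Message polynomial: m(x) = 3 + 2·x (mod 11).
For each evaluation point α_i, compute m(α_i) mod 11:
  α_1 = 5: Horner steps 2 → 2, so m(5) = 2.
  α_2 = 1: Horner steps 2 → 5, so m(1) = 5.
  α_3 = 3: Horner steps 2 → 9, so m(3) = 9.
  α_4 = 8: Horner steps 2 → 8, so m(8) = 8.
Codeword c = [2, 5, 9, 8] ∈ F_11^4.


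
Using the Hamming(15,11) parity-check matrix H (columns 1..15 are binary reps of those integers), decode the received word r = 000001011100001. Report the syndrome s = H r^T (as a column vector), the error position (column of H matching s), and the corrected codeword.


s = (0, 0, 1, 0)^T, error position = 2, corrected codeword c = 010001011100001

Compute s = H r^T mod 2 one row at a time:
  s_1 = 1 + 1 + 1 + 0 + 0 + 0 + 0 + 1 = 4 ≡ 0 (mod 2).
  s_2 = 0 + 0 + 1 + 0 + 0 + 0 + 0 + 1 = 2 ≡ 0 (mod 2).
  s_3 = 0 + 0 + 1 + 0 + 1 + 0 + 0 + 1 = 3 ≡ 1 (mod 2).
  s_4 = 0 + 0 + 0 + 0 + 1 + 0 + 0 + 1 = 2 ≡ 0 (mod 2).
s = (0, 0, 1, 0)^T — this equals column 2 of H (binary 0010), so error is at position 2.
Correct: flip bit 2 of r = 000001011100001 to get c = 010001011100001.


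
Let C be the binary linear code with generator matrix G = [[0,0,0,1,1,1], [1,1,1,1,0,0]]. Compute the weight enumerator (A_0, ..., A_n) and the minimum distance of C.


Weight distribution: A_0 = 1, A_3 = 1, A_4 = 1, A_5 = 1. Minimum distance d = 3.

Enumerate all 2^2 = 4 messages m ∈ F_2^2.
For each, compute codeword c = mG in F_2^6, then tally its weight.
  m = 00 → c = 000000, weight = 0.
  m = 10 → c = 000111, weight = 3.
  m = 01 → c = 111100, weight = 4.
  m = 11 → c = 111011, weight = 5.
Tally weights:
  weight 0: 1 codewords.
  weight 3: 1 codewords.
  weight 4: 1 codewords.
  weight 5: 1 codewords.
Minimum distance d = smallest w > 0 with A_w > 0 = 3.
Sanity: Σ A_w = 4 = 2^2 = 4 ✓.


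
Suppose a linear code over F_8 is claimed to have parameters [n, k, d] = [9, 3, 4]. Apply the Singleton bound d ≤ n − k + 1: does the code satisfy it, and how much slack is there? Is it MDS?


Singleton RHS = n − k + 1 = 7, slack = 3, bound satisfied, not MDS.

Singleton bound: d ≤ n − k + 1.
Here n = 9, k = 3, so n − k + 1 = 7.
Given d = 4, check d ≤ 7: YES.
Slack = (n − k + 1) − d = 3.
The code is NOT MDS (slack = 3 > 0).
Description: the claimed parameters are [9, 3, 4]_8; such a code would be non-MDS.


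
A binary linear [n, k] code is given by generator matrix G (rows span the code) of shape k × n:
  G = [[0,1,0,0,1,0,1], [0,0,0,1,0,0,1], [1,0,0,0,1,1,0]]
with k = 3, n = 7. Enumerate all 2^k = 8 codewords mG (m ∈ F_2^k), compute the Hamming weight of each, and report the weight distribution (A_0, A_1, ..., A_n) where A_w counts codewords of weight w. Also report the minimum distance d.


Weight distribution: A_0 = 1, A_2 = 1, A_3 = 3, A_4 = 2, A_5 = 1. Minimum distance d = 2.

Enumerate all 2^3 = 8 messages m ∈ F_2^3.
For each, compute codeword c = mG in F_2^7, then tally its weight.
  m = 000 → c = 0000000, weight = 0.
  m = 100 → c = 0100101, weight = 3.
  m = 010 → c = 0001001, weight = 2.
  m = 110 → c = 0101100, weight = 3.
  m = 001 → c = 1000110, weight = 3.
  m = 101 → c = 1100011, weight = 4.
  m = 011 → c = 1001111, weight = 5.
  m = 111 → c = 1101010, weight = 4.
Tally weights:
  weight 0: 1 codewords.
  weight 2: 1 codewords.
  weight 3: 3 codewords.
  weight 4: 2 codewords.
  weight 5: 1 codewords.
Minimum distance d = smallest w > 0 with A_w > 0 = 2.
Sanity: Σ A_w = 8 = 2^3 = 8 ✓.


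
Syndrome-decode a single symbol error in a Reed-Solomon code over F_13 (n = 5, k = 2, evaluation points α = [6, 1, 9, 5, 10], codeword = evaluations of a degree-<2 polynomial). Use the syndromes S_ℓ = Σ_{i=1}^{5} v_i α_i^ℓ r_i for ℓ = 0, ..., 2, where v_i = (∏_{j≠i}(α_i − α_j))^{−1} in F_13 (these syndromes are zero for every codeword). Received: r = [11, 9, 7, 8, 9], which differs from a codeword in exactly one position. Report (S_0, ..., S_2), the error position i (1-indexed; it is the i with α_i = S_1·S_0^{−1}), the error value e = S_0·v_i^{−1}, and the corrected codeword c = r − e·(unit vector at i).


S = (7, 5, 11), error at position 5, error magnitude e = 12, c = [11, 9, 7, 8, 10].

Step 1: column multipliers v_i = (∏_{j≠i}(α_i − α_j))^{−1} mod 13.
  i = 1 (α = 6): (6−1)(6−9)(6−5)(6−10) = 5·(−3)·1·(−4) = 60 ≡ 8, so v_1 = 8^{−1} = 5 (mod 13).
  i = 2 (α = 1): (1−6)(1−9)(1−5)(1−10) = (−5)·(−8)·(−4)·(−9) = 1440 ≡ 10, so v_2 = 10^{−1} = 4 (mod 13).
  i = 3 (α = 9): (9−6)(9−1)(9−5)(9−10) = 3·8·4·(−1) = −96 ≡ 8, so v_3 = 8^{−1} = 5 (mod 13).
  i = 4 (α = 5): (5−6)(5−1)(5−9)(5−10) = (−1)·4·(−4)·(−5) = −80 ≡ 11, so v_4 = 11^{−1} = 6 (mod 13).
  i = 5 (α = 10): (10−6)(10−1)(10−9)(10−5) = 4·9·1·5 = 180 ≡ 11, so v_5 = 11^{−1} = 6 (mod 13).
  v = [5, 4, 5, 6, 6].
Step 2: syndromes of r = [11, 9, 7, 8, 9] (all sums mod 13).
  S_0 = Σ v_i r_i = 5·11 + 4·9 + 5·7 + 6·8 + 6·9 = 228 ≡ 7.
  S_1 = Σ v_i α_i r_i = 5·6·11 + 4·1·9 + 5·9·7 + 6·5·8 + 6·10·9 = 1461 ≡ 5.
  α_i^2 mod 13 = [10, 1, 3, 12, 9].
  S_2 = Σ v_i α_i^2 r_i = 5·10·11 + 4·1·9 + 5·3·7 + 6·12·8 + 6·9·9 = 1753 ≡ 11.
  S = (7, 5, 11) ≠ 0, so r is not a codeword (an error is present).
Step 3: locate the error. For a single error e at position i, S_ℓ = v_i·e·α_i^ℓ, so α_err = S_1/S_0.
  S_0^{−1} = 7^{−1} = 2 (mod 13), so α_err = 5·2 = 10 ≡ 10 = α_5. Error position i = 5.
  Consistency check: S_2/S_1 = 11·8 = 88 ≡ 10 = α_err ✓ (single-error assumption holds).
Step 4: error magnitude e = S_0/v_5 = S_0·∏_{j≠5}(α_5 − α_j) = 7·11 = 77 ≡ 12 (mod 13).
Step 5: correct position 5: c_5 = r_5 − e = 9 − 12 ≡ 10 (mod 13). Hence c = [11, 9, 7, 8, 10].
  Check: interpolating c through the α_i gives m(x) = 6 + 3·x (degree < 2) with m(α_i) = c_i for every i, so c is indeed a codeword.


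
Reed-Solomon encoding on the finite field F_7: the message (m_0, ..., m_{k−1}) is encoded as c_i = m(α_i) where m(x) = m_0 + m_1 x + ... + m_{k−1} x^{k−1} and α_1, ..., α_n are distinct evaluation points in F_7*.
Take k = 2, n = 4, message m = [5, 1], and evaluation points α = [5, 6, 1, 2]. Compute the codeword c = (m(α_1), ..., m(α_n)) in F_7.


c = [3, 4, 6, 0]

Message polynomial: m(x) = 5 + 1·x (mod 7).
For each evaluation point α_i, compute m(α_i) mod 7:
  α_1 = 5: Horner steps 1 → 3, so m(5) = 3.
  α_2 = 6: Horner steps 1 → 4, so m(6) = 4.
  α_3 = 1: Horner steps 1 → 6, so m(1) = 6.
  α_4 = 2: Horner steps 1 → 0, so m(2) = 0.
Codeword c = [3, 4, 6, 0] ∈ F_7^4.


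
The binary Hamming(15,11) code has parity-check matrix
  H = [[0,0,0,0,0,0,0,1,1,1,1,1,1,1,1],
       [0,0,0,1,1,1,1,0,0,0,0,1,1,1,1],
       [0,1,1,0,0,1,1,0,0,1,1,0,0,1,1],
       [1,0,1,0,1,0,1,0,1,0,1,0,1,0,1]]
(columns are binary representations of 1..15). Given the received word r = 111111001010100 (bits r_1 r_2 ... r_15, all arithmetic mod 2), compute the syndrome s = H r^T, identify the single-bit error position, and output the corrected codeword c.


s = (1, 0, 0, 0)^T, error position = 8, corrected codeword c = 111111011010100

Compute s = H r^T mod 2 one row at a time:
  s_1 = 0 + 1 + 0 + 1 + 0 + 1 + 0 + 0 = 3 ≡ 1 (mod 2).
  s_2 = 1 + 1 + 1 + 0 + 0 + 1 + 0 + 0 = 4 ≡ 0 (mod 2).
  s_3 = 1 + 1 + 1 + 0 + 0 + 1 + 0 + 0 = 4 ≡ 0 (mod 2).
  s_4 = 1 + 1 + 1 + 0 + 1 + 1 + 1 + 0 = 6 ≡ 0 (mod 2).
s = (1, 0, 0, 0)^T — this equals column 8 of H (binary 1000), so error is at position 8.
Correct: flip bit 8 of r = 111111001010100 to get c = 111111011010100.


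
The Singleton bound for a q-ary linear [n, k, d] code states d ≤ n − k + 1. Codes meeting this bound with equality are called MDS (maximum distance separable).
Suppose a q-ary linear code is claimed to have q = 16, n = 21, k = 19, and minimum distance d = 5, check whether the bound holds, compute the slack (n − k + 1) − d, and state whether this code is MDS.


Singleton RHS = n − k + 1 = 3, slack = -2, bound violated (no such code; not MDS).

Singleton bound: d ≤ n − k + 1.
Here n = 21, k = 19, so n − k + 1 = 3.
Given d = 5, check d ≤ 3: NO.
Slack = (n − k + 1) − d = -2.
The slack is negative: d = 5 exceeds n − k + 1 = 3 by 2, so the Singleton bound is violated and no linear [21, 19, 5]_16 code can exist. In particular it is not MDS (MDS requires d = n − k + 1 exactly).
Description: the claimed parameters are [21, 19, 5]_16; such a code would be impossible (violates the Singleton bound).


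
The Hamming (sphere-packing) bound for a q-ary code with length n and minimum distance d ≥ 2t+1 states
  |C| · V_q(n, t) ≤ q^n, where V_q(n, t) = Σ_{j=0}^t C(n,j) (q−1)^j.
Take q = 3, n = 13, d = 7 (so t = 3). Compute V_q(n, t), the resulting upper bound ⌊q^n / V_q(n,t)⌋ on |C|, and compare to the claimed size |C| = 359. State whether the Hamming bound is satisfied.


V_q(n, t) = 2627, q^n = 1594323, Hamming bound = 606, |C| = 359 ≤ bound (satisfied).

Step 1: Compute V_q(n, t) = Σ_{j=0}^3 C(n, j) (q−1)^j.
  j = 0: C(13,0)·(2)^0 = 1·1 = 1.
  j = 1: C(13,1)·(2)^1 = 13·2 = 26.
  j = 2: C(13,2)·(2)^2 = 78·4 = 312.
  j = 3: C(13,3)·(2)^3 = 286·8 = 2288.
  V_q(n, t) = 1 + 26 + 312 + 2288 = 2627.
Step 2: q^n = 3^13 = 1594323.
Step 3: Hamming bound ⌊q^n / V_q(n,t)⌋ = ⌊1594323/2627⌋ = 606.
Step 4: Compare |C| = 359 to 606: satisfied.
The claimed |C| lies below the Hamming bound.


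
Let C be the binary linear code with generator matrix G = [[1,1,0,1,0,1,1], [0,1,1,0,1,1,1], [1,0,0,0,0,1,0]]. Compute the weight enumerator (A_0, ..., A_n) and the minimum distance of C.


Weight distribution: A_0 = 1, A_2 = 1, A_3 = 1, A_4 = 2, A_5 = 3. Minimum distance d = 2.

Enumerate all 2^3 = 8 messages m ∈ F_2^3.
For each, compute codeword c = mG in F_2^7, then tally its weight.
  m = 000 → c = 0000000, weight = 0.
  m = 100 → c = 1101011, weight = 5.
  m = 010 → c = 0110111, weight = 5.
  m = 110 → c = 1011100, weight = 4.
  m = 001 → c = 1000010, weight = 2.
  m = 101 → c = 0101001, weight = 3.
  m = 011 → c = 1110101, weight = 5.
  m = 111 → c = 0011110, weight = 4.
Tally weights:
  weight 0: 1 codewords.
  weight 2: 1 codewords.
  weight 3: 1 codewords.
  weight 4: 2 codewords.
  weight 5: 3 codewords.
Minimum distance d = smallest w > 0 with A_w > 0 = 2.
Sanity: Σ A_w = 8 = 2^3 = 8 ✓.


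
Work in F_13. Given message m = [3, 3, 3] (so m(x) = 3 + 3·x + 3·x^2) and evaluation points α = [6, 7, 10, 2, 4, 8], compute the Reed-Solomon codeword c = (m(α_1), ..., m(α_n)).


c = [12, 2, 8, 8, 11, 11]

Message polynomial: m(x) = 3 + 3·x + 3·x^2 (mod 13).
For each evaluation point α_i, compute m(α_i) mod 13:
  α_1 = 6: Horner steps 3 → 8 → 12, so m(6) = 12.
  α_2 = 7: Horner steps 3 → 11 → 2, so m(7) = 2.
  α_3 = 10: Horner steps 3 → 7 → 8, so m(10) = 8.
  α_4 = 2: Horner steps 3 → 9 → 8, so m(2) = 8.
  α_5 = 4: Horner steps 3 → 2 → 11, so m(4) = 11.
  α_6 = 8: Horner steps 3 → 1 → 11, so m(8) = 11.
Codeword c = [12, 2, 8, 8, 11, 11] ∈ F_13^6.


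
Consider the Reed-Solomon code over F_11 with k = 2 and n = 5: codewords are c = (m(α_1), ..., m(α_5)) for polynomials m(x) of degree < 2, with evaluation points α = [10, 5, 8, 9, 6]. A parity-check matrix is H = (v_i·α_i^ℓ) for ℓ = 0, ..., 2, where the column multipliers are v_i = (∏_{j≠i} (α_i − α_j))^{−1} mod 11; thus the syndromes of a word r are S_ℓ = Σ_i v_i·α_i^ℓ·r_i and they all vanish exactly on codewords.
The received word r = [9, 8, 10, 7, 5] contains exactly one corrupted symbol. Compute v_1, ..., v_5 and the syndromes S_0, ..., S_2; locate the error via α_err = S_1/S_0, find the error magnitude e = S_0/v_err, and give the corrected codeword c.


S = (7, 4, 7), error at position 1, error magnitude e = 5, c = [4, 8, 10, 7, 5].

Step 1: column multipliers v_i = (∏_{j≠i}(α_i − α_j))^{−1} mod 11.
  i = 1 (α = 10): (10−5)(10−8)(10−9)(10−6) = 5·2·1·4 = 40 ≡ 7, so v_1 = 7^{−1} = 8 (mod 11).
  i = 2 (α = 5): (5−10)(5−8)(5−9)(5−6) = (−5)·(−3)·(−4)·(−1) = 60 ≡ 5, so v_2 = 5^{−1} = 9 (mod 11).
  i = 3 (α = 8): (8−10)(8−5)(8−9)(8−6) = (−2)·3·(−1)·2 = 12 ≡ 1, so v_3 = 1^{−1} = 1 (mod 11).
  i = 4 (α = 9): (9−10)(9−5)(9−8)(9−6) = (−1)·4·1·3 = −12 ≡ 10, so v_4 = 10^{−1} = 10 (mod 11).
  i = 5 (α = 6): (6−10)(6−5)(6−8)(6−9) = (−4)·1·(−2)·(−3) = −24 ≡ 9, so v_5 = 9^{−1} = 5 (mod 11).
  v = [8, 9, 1, 10, 5].
Step 2: syndromes of r = [9, 8, 10, 7, 5] (all sums mod 11).
  S_0 = Σ v_i r_i = 8·9 + 9·8 + 1·10 + 10·7 + 5·5 = 249 ≡ 7.
  S_1 = Σ v_i α_i r_i = 8·10·9 + 9·5·8 + 1·8·10 + 10·9·7 + 5·6·5 = 1940 ≡ 4.
  α_i^2 mod 11 = [1, 3, 9, 4, 3].
  S_2 = Σ v_i α_i^2 r_i = 8·1·9 + 9·3·8 + 1·9·10 + 10·4·7 + 5·3·5 = 733 ≡ 7.
  S = (7, 4, 7) ≠ 0, so r is not a codeword (an error is present).
Step 3: locate the error. For a single error e at position i, S_ℓ = v_i·e·α_i^ℓ, so α_err = S_1/S_0.
  S_0^{−1} = 7^{−1} = 8 (mod 11), so α_err = 4·8 = 32 ≡ 10 = α_1. Error position i = 1.
  Consistency check: S_2/S_1 = 7·3 = 21 ≡ 10 = α_err ✓ (single-error assumption holds).
Step 4: error magnitude e = S_0/v_1 = S_0·∏_{j≠1}(α_1 − α_j) = 7·7 = 49 ≡ 5 (mod 11).
Step 5: correct position 1: c_1 = r_1 − e = 9 − 5 ≡ 4 (mod 11). Hence c = [4, 8, 10, 7, 5].
  Check: interpolating c through the α_i gives m(x) = 1 + 8·x (degree < 2) with m(α_i) = c_i for every i, so c is indeed a codeword.


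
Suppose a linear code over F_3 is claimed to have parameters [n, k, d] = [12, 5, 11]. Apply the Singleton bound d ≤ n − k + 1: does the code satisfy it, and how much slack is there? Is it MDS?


Singleton RHS = n − k + 1 = 8, slack = -3, bound violated (no such code; not MDS).

Singleton bound: d ≤ n − k + 1.
Here n = 12, k = 5, so n − k + 1 = 8.
Given d = 11, check d ≤ 8: NO.
Slack = (n − k + 1) − d = -3.
The slack is negative: d = 11 exceeds n − k + 1 = 8 by 3, so the Singleton bound is violated and no linear [12, 5, 11]_3 code can exist. In particular it is not MDS (MDS requires d = n − k + 1 exactly).
Description: the claimed parameters are [12, 5, 11]_3; such a code would be impossible (violates the Singleton bound).


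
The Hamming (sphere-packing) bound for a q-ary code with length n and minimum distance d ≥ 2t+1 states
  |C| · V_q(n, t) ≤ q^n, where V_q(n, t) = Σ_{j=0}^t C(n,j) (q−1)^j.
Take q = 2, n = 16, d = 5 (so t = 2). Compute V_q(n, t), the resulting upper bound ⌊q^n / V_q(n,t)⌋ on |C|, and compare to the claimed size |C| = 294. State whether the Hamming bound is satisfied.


V_q(n, t) = 137, q^n = 65536, Hamming bound = 478, |C| = 294 ≤ bound (satisfied).

Step 1: Compute V_q(n, t) = Σ_{j=0}^2 C(n, j) (q−1)^j.
  j = 0: C(16,0)·(1)^0 = 1·1 = 1.
  j = 1: C(16,1)·(1)^1 = 16·1 = 16.
  j = 2: C(16,2)·(1)^2 = 120·1 = 120.
  V_q(n, t) = 1 + 16 + 120 = 137.
Step 2: q^n = 2^16 = 65536.
Step 3: Hamming bound ⌊q^n / V_q(n,t)⌋ = ⌊65536/137⌋ = 478.
Step 4: Compare |C| = 294 to 478: satisfied.
The claimed |C| lies below the Hamming bound.


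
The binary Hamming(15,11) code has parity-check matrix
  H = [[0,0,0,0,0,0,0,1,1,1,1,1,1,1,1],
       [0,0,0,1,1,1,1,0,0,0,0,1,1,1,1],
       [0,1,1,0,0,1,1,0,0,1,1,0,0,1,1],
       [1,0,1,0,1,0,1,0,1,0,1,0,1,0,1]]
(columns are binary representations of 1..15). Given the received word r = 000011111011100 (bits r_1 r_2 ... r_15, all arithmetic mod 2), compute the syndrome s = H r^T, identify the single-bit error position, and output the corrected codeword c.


s = (1, 1, 1, 1)^T, error position = 15, corrected codeword c = 000011111011101

Compute s = H r^T mod 2 one row at a time:
  s_1 = 1 + 1 + 0 + 1 + 1 + 1 + 0 + 0 = 5 ≡ 1 (mod 2).
  s_2 = 0 + 1 + 1 + 1 + 1 + 1 + 0 + 0 = 5 ≡ 1 (mod 2).
  s_3 = 0 + 0 + 1 + 1 + 0 + 1 + 0 + 0 = 3 ≡ 1 (mod 2).
  s_4 = 0 + 0 + 1 + 1 + 1 + 1 + 1 + 0 = 5 ≡ 1 (mod 2).
s = (1, 1, 1, 1)^T — this equals column 15 of H (binary 1111), so error is at position 15.
Correct: flip bit 15 of r = 000011111011100 to get c = 000011111011101.


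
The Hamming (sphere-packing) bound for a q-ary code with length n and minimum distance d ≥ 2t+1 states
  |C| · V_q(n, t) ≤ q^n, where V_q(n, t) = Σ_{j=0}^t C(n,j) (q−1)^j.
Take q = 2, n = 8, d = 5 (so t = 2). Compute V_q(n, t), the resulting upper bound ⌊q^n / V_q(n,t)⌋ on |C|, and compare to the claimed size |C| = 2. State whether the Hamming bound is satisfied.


V_q(n, t) = 37, q^n = 256, Hamming bound = 6, |C| = 2 ≤ bound (satisfied).

Step 1: Compute V_q(n, t) = Σ_{j=0}^2 C(n, j) (q−1)^j.
  j = 0: C(8,0)·(1)^0 = 1·1 = 1.
  j = 1: C(8,1)·(1)^1 = 8·1 = 8.
  j = 2: C(8,2)·(1)^2 = 28·1 = 28.
  V_q(n, t) = 1 + 8 + 28 = 37.
Step 2: q^n = 2^8 = 256.
Step 3: Hamming bound ⌊q^n / V_q(n,t)⌋ = ⌊256/37⌋ = 6.
Step 4: Compare |C| = 2 to 6: satisfied.
The claimed |C| lies below the Hamming bound.


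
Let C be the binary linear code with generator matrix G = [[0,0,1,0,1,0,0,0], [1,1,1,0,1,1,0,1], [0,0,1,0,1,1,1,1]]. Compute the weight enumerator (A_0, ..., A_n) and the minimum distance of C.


Weight distribution: A_0 = 1, A_2 = 1, A_3 = 2, A_4 = 1, A_5 = 2, A_6 = 1. Minimum distance d = 2.

Enumerate all 2^3 = 8 messages m ∈ F_2^3.
For each, compute codeword c = mG in F_2^8, then tally its weight.
  m = 000 → c = 00000000, weight = 0.
  m = 100 → c = 00101000, weight = 2.
  m = 010 → c = 11101101, weight = 6.
  m = 110 → c = 11000101, weight = 4.
  m = 001 → c = 00101111, weight = 5.
  m = 101 → c = 00000111, weight = 3.
  m = 011 → c = 11000010, weight = 3.
  m = 111 → c = 11101010, weight = 5.
Tally weights:
  weight 0: 1 codewords.
  weight 2: 1 codewords.
  weight 3: 2 codewords.
  weight 4: 1 codewords.
  weight 5: 2 codewords.
  weight 6: 1 codewords.
Minimum distance d = smallest w > 0 with A_w > 0 = 2.
Sanity: Σ A_w = 8 = 2^3 = 8 ✓.


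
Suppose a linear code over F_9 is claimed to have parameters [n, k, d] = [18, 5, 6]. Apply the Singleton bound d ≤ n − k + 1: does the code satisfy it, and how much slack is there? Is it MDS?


Singleton RHS = n − k + 1 = 14, slack = 8, bound satisfied, not MDS.

Singleton bound: d ≤ n − k + 1.
Here n = 18, k = 5, so n − k + 1 = 14.
Given d = 6, check d ≤ 14: YES.
Slack = (n − k + 1) − d = 8.
The code is NOT MDS (slack = 8 > 0).
Description: the claimed parameters are [18, 5, 6]_9; such a code would be non-MDS.


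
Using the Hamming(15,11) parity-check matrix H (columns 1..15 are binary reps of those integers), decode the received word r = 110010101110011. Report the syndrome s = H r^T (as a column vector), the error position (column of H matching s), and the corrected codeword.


s = (1, 0, 0, 0)^T, error position = 8, corrected codeword c = 110010111110011

Compute s = H r^T mod 2 one row at a time:
  s_1 = 0 + 1 + 1 + 1 + 0 + 0 + 1 + 1 = 5 ≡ 1 (mod 2).
  s_2 = 0 + 1 + 0 + 1 + 0 + 0 + 1 + 1 = 4 ≡ 0 (mod 2).
  s_3 = 1 + 0 + 0 + 1 + 1 + 1 + 1 + 1 = 6 ≡ 0 (mod 2).
  s_4 = 1 + 0 + 1 + 1 + 1 + 1 + 0 + 1 = 6 ≡ 0 (mod 2).
s = (1, 0, 0, 0)^T — this equals column 8 of H (binary 1000), so error is at position 8.
Correct: flip bit 8 of r = 110010101110011 to get c = 110010111110011.


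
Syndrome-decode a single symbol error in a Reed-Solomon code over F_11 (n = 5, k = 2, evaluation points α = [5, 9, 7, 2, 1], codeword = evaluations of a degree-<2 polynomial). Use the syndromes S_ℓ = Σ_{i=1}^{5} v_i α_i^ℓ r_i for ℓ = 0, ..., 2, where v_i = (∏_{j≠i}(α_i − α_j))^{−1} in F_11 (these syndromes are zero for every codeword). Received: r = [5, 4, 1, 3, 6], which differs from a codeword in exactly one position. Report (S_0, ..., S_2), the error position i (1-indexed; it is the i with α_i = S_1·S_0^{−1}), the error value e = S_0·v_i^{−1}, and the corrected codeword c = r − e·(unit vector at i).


S = (2, 3, 10), error at position 3, error magnitude e = 2, c = [5, 4, 10, 3, 6].

Step 1: column multipliers v_i = (∏_{j≠i}(α_i − α_j))^{−1} mod 11.
  i = 1 (α = 5): (5−9)(5−7)(5−2)(5−1) = (−4)·(−2)·3·4 = 96 ≡ 8, so v_1 = 8^{−1} = 7 (mod 11).
  i = 2 (α = 9): (9−5)(9−7)(9−2)(9−1) = 4·2·7·8 = 448 ≡ 8, so v_2 = 8^{−1} = 7 (mod 11).
  i = 3 (α = 7): (7−5)(7−9)(7−2)(7−1) = 2·(−2)·5·6 = −120 ≡ 1, so v_3 = 1^{−1} = 1 (mod 11).
  i = 4 (α = 2): (2−5)(2−9)(2−7)(2−1) = (−3)·(−7)·(−5)·1 = −105 ≡ 5, so v_4 = 5^{−1} = 9 (mod 11).
  i = 5 (α = 1): (1−5)(1−9)(1−7)(1−2) = (−4)·(−8)·(−6)·(−1) = 192 ≡ 5, so v_5 = 5^{−1} = 9 (mod 11).
  v = [7, 7, 1, 9, 9].
Step 2: syndromes of r = [5, 4, 1, 3, 6] (all sums mod 11).
  S_0 = Σ v_i r_i = 7·5 + 7·4 + 1·1 + 9·3 + 9·6 = 145 ≡ 2.
  S_1 = Σ v_i α_i r_i = 7·5·5 + 7·9·4 + 1·7·1 + 9·2·3 + 9·1·6 = 542 ≡ 3.
  α_i^2 mod 11 = [3, 4, 5, 4, 1].
  S_2 = Σ v_i α_i^2 r_i = 7·3·5 + 7·4·4 + 1·5·1 + 9·4·3 + 9·1·6 = 384 ≡ 10.
  S = (2, 3, 10) ≠ 0, so r is not a codeword (an error is present).
Step 3: locate the error. For a single error e at position i, S_ℓ = v_i·e·α_i^ℓ, so α_err = S_1/S_0.
  S_0^{−1} = 2^{−1} = 6 (mod 11), so α_err = 3·6 = 18 ≡ 7 = α_3. Error position i = 3.
  Consistency check: S_2/S_1 = 10·4 = 40 ≡ 7 = α_err ✓ (single-error assumption holds).
Step 4: error magnitude e = S_0/v_3 = S_0·∏_{j≠3}(α_3 − α_j) = 2·1 = 2 ≡ 2 (mod 11).
Step 5: correct position 3: c_3 = r_3 − e = 1 − 2 ≡ 10 (mod 11). Hence c = [5, 4, 10, 3, 6].
  Check: interpolating c through the α_i gives m(x) = 9 + 8·x (degree < 2) with m(α_i) = c_i for every i, so c is indeed a codeword.


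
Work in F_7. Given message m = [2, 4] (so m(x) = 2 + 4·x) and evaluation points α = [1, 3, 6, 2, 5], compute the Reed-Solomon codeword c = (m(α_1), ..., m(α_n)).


c = [6, 0, 5, 3, 1]

Message polynomial: m(x) = 2 + 4·x (mod 7).
For each evaluation point α_i, compute m(α_i) mod 7:
  α_1 = 1: Horner steps 4 → 6, so m(1) = 6.
  α_2 = 3: Horner steps 4 → 0, so m(3) = 0.
  α_3 = 6: Horner steps 4 → 5, so m(6) = 5.
  α_4 = 2: Horner steps 4 → 3, so m(2) = 3.
  α_5 = 5: Horner steps 4 → 1, so m(5) = 1.
Codeword c = [6, 0, 5, 3, 1] ∈ F_7^5.


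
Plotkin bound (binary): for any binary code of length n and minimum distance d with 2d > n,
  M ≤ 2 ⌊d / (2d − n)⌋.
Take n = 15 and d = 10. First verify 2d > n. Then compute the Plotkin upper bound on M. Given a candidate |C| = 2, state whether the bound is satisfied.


Plotkin bound M ≤ 4; given |C| = 2 ≤ bound (satisfied).

Check applicability: 2d = 20, n = 15.
2d − n = 5 > 0, so Plotkin applies.
Compute d/(2d−n) = 10/5 ≈ 2.0000.
⌊d/(2d−n)⌋ = 2.
Plotkin bound: M ≤ 2·2 = 4.
Given |C| = 2, check: satisfied.
This |C| is below the Plotkin bound.


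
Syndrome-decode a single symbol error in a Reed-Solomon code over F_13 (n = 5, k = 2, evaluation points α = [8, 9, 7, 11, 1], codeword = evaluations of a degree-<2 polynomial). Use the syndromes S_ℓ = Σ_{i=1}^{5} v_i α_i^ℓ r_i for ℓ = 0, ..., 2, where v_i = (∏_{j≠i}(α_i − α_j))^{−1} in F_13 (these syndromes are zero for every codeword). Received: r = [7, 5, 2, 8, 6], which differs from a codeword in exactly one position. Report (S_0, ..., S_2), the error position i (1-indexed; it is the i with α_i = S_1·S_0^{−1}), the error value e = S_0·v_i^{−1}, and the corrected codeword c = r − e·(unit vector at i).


S = (11, 10, 2), error at position 1, error magnitude e = 10, c = [10, 5, 2, 8, 6].

Step 1: column multipliers v_i = (∏_{j≠i}(α_i − α_j))^{−1} mod 13.
  i = 1 (α = 8): (8−9)(8−7)(8−11)(8−1) = (−1)·1·(−3)·7 = 21 ≡ 8, so v_1 = 8^{−1} = 5 (mod 13).
  i = 2 (α = 9): (9−8)(9−7)(9−11)(9−1) = 1·2·(−2)·8 = −32 ≡ 7, so v_2 = 7^{−1} = 2 (mod 13).
  i = 3 (α = 7): (7−8)(7−9)(7−11)(7−1) = (−1)·(−2)·(−4)·6 = −48 ≡ 4, so v_3 = 4^{−1} = 10 (mod 13).
  i = 4 (α = 11): (11−8)(11−9)(11−7)(11−1) = 3·2·4·10 = 240 ≡ 6, so v_4 = 6^{−1} = 11 (mod 13).
  i = 5 (α = 1): (1−8)(1−9)(1−7)(1−11) = (−7)·(−8)·(−6)·(−10) = 3360 ≡ 6, so v_5 = 6^{−1} = 11 (mod 13).
  v = [5, 2, 10, 11, 11].
Step 2: syndromes of r = [7, 5, 2, 8, 6] (all sums mod 13).
  S_0 = Σ v_i r_i = 5·7 + 2·5 + 10·2 + 11·8 + 11·6 = 219 ≡ 11.
  S_1 = Σ v_i α_i r_i = 5·8·7 + 2·9·5 + 10·7·2 + 11·11·8 + 11·1·6 = 1544 ≡ 10.
  α_i^2 mod 13 = [12, 3, 10, 4, 1].
  S_2 = Σ v_i α_i^2 r_i = 5·12·7 + 2·3·5 + 10·10·2 + 11·4·8 + 11·1·6 = 1068 ≡ 2.
  S = (11, 10, 2) ≠ 0, so r is not a codeword (an error is present).
Step 3: locate the error. For a single error e at position i, S_ℓ = v_i·e·α_i^ℓ, so α_err = S_1/S_0.
  S_0^{−1} = 11^{−1} = 6 (mod 13), so α_err = 10·6 = 60 ≡ 8 = α_1. Error position i = 1.
  Consistency check: S_2/S_1 = 2·4 = 8 ≡ 8 = α_err ✓ (single-error assumption holds).
Step 4: error magnitude e = S_0/v_1 = S_0·∏_{j≠1}(α_1 − α_j) = 11·8 = 88 ≡ 10 (mod 13).
Step 5: correct position 1: c_1 = r_1 − e = 7 − 10 ≡ 10 (mod 13). Hence c = [10, 5, 2, 8, 6].
  Check: interpolating c through the α_i gives m(x) = 11 + 8·x (degree < 2) with m(α_i) = c_i for every i, so c is indeed a codeword.


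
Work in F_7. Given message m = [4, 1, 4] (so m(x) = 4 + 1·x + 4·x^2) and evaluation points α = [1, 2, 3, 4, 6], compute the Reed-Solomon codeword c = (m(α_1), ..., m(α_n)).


c = [2, 1, 1, 2, 0]

Message polynomial: m(x) = 4 + 1·x + 4·x^2 (mod 7).
For each evaluation point α_i, compute m(α_i) mod 7:
  α_1 = 1: Horner steps 4 → 5 → 2, so m(1) = 2.
  α_2 = 2: Horner steps 4 → 2 → 1, so m(2) = 1.
  α_3 = 3: Horner steps 4 → 6 → 1, so m(3) = 1.
  α_4 = 4: Horner steps 4 → 3 → 2, so m(4) = 2.
  α_5 = 6: Horner steps 4 → 4 → 0, so m(6) = 0.
Codeword c = [2, 1, 1, 2, 0] ∈ F_7^5.


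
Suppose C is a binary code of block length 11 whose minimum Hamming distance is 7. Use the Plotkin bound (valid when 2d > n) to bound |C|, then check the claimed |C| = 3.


Plotkin bound M ≤ 4; given |C| = 3 ≤ bound (satisfied).

Check applicability: 2d = 14, n = 11.
2d − n = 3 > 0, so Plotkin applies.
Compute d/(2d−n) = 7/3 ≈ 2.3333.
⌊d/(2d−n)⌋ = 2.
Plotkin bound: M ≤ 2·2 = 4.
Given |C| = 3, check: satisfied.
This |C| is below the Plotkin bound.
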